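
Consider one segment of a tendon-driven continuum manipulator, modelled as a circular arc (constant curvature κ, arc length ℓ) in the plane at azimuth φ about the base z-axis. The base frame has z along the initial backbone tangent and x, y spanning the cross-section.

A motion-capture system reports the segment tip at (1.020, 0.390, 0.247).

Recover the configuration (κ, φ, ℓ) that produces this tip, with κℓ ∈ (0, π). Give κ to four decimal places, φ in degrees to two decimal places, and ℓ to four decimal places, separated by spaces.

1.7423 20.92 1.5478

ρ = √(x²+y²) = √(1.020² + 0.390²) = 1.09202
φ = atan2(y, x) mod 360° = atan2(0.390, 1.020) = 20.9245°
|p|² = ρ² + z² = 1.09202² + 0.247² = 1.25351
κ = 2ρ / |p|² = 2×1.09202 / 1.25351 = 1.74234
θ = 2·atan2(ρ, z) = 2·atan2(1.09202, 0.247) = 2.69670 rad
ℓ = θ/κ = 2.69670/1.74234 = 1.54775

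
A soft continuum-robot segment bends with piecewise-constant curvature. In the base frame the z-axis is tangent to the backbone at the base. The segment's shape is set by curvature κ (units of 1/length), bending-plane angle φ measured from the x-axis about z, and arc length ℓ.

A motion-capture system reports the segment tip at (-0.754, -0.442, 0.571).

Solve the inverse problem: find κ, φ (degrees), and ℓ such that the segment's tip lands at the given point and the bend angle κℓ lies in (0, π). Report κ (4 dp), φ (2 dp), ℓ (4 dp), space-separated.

ρ = √(x²+y²) = √(-0.754² + -0.442²) = 0.87400
φ = atan2(y, x) mod 360° = atan2(-0.442, -0.754) = 210.3791°
|p|² = ρ² + z² = 0.87400² + 0.571² = 1.08992
κ = 2ρ / |p|² = 2×0.87400 / 1.08992 = 1.60379
θ = 2·atan2(ρ, z) = 2·atan2(0.87400, 0.571) = 1.98419 rad
ℓ = θ/κ = 1.98419/1.60379 = 1.23719

1.6038 210.38 1.2372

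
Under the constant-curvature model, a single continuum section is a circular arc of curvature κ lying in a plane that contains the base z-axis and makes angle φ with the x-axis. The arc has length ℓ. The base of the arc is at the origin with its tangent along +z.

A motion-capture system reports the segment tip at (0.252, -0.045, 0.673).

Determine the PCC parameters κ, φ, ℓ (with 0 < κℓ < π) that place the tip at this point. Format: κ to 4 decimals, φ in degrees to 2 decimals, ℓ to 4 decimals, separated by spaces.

0.9875 349.88 0.7361

ρ = √(x²+y²) = √(0.252² + -0.045²) = 0.25599
φ = atan2(y, x) mod 360° = atan2(-0.045, 0.252) = 349.8753°
|p|² = ρ² + z² = 0.25599² + 0.673² = 0.51846
κ = 2ρ / |p|² = 2×0.25599 / 0.51846 = 0.98749
θ = 2·atan2(ρ, z) = 2·atan2(0.25599, 0.673) = 0.72693 rad
ℓ = θ/κ = 0.72693/0.98749 = 0.73614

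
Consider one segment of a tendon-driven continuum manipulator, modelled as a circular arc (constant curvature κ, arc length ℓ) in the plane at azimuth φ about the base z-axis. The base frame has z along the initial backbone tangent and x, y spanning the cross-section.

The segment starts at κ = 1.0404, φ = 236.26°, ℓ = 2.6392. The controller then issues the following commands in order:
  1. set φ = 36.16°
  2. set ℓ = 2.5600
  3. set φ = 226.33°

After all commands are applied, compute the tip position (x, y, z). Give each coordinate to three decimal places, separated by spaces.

-1.253 -1.313 0.442

initial: κ=1.0404, φ=236.26°, ℓ=2.6392
cmd 1: set φ=36.16° → (κ,φ,ℓ)=(1.0404,36.16°,2.6392) → tip=(1.4921,1.0904,0.3705)
cmd 2: set ℓ=2.5600 → (κ,φ,ℓ)=(1.0404,36.16°,2.5600) → tip=(1.4650,1.0707,0.4423)
cmd 3: set φ=226.33° → (κ,φ,ℓ)=(1.0404,226.33°,2.5600) → tip=(-1.2529,-1.3125,0.4423)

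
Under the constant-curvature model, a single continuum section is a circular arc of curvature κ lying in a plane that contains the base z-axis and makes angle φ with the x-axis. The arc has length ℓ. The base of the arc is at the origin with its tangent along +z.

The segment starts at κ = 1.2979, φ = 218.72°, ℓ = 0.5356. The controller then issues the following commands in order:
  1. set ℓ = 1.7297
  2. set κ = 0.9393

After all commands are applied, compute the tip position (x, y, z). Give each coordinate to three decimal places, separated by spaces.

initial: κ=1.2979, φ=218.72°, ℓ=0.5356
cmd 1: set ℓ=1.7297 → (κ,φ,ℓ)=(1.2979,218.72°,1.7297) → tip=(-0.9764,-0.7828,0.6019)
cmd 2: set κ=0.9393 → (κ,φ,ℓ)=(0.9393,218.72°,1.7297) → tip=(-0.8754,-0.7018,1.0631)

-0.875 -0.702 1.063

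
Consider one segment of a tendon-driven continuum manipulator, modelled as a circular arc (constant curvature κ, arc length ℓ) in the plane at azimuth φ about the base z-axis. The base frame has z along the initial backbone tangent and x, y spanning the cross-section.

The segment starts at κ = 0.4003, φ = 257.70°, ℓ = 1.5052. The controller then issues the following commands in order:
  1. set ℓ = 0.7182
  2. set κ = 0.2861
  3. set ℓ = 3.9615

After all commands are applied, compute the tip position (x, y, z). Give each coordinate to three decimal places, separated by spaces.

-0.429 -1.968 3.166

initial: κ=0.4003, φ=257.70°, ℓ=1.5052
cmd 1: set ℓ=0.7182 → (κ,φ,ℓ)=(0.4003,257.70°,0.7182) → tip=(-0.0218,-0.1002,0.7083)
cmd 2: set κ=0.2861 → (κ,φ,ℓ)=(0.2861,257.70°,0.7182) → tip=(-0.0157,-0.0718,0.7132)
cmd 3: set ℓ=3.9615 → (κ,φ,ℓ)=(0.2861,257.70°,3.9615) → tip=(-0.4292,-1.9684,3.1662)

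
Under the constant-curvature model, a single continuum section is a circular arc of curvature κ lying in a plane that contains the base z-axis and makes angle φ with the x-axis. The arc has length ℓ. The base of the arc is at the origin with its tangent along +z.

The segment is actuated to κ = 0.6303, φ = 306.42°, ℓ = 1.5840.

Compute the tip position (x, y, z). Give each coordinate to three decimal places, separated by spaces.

0.432 -0.585 1.334

θ = κ·ℓ = 0.6303 × 1.5840 = 0.99840 rad
ρ = (1 − cos θ)/κ = (1 − 0.54165)/0.6303 = 0.72719
z = sin θ / κ = 0.84060/0.6303 = 1.33366
x = ρ cos φ = 0.72719 × cos(306.42°) = 0.43173
y = ρ sin φ = 0.72719 × sin(306.42°) = -0.58516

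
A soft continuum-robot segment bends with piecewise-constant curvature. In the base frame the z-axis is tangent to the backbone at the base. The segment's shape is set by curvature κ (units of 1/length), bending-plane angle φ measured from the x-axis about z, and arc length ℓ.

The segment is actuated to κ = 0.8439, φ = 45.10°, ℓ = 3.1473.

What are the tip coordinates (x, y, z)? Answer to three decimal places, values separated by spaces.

θ = κ·ℓ = 0.8439 × 3.1473 = 2.65601 rad
ρ = (1 − cos θ)/κ = (1 − -0.88440)/0.8439 = 2.23297
z = sin θ / κ = 0.46673/0.8439 = 0.55306
x = ρ cos φ = 2.23297 × cos(45.10°) = 1.57619
y = ρ sin φ = 2.23297 × sin(45.10°) = 1.58170

1.576 1.582 0.553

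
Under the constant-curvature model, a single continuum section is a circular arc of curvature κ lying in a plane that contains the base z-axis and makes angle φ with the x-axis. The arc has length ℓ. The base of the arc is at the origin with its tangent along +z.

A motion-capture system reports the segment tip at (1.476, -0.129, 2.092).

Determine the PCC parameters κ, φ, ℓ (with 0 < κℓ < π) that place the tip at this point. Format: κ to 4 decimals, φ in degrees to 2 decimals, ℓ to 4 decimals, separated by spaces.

ρ = √(x²+y²) = √(1.476² + -0.129²) = 1.48163
φ = atan2(y, x) mod 360° = atan2(-0.129, 1.476) = 355.0051°
|p|² = ρ² + z² = 1.48163² + 2.092² = 6.57168
κ = 2ρ / |p|² = 2×1.48163 / 6.57168 = 0.45091
θ = 2·atan2(ρ, z) = 2·atan2(1.48163, 2.092) = 1.23246 rad
ℓ = θ/κ = 1.23246/0.45091 = 2.73326

0.4509 355.01 2.7333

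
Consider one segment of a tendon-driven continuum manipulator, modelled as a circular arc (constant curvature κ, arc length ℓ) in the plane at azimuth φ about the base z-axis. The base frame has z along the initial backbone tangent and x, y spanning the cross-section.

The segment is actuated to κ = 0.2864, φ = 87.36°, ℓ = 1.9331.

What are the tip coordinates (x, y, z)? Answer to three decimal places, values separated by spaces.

0.024 0.521 1.836

θ = κ·ℓ = 0.2864 × 1.9331 = 0.55364 rad
ρ = (1 − cos θ)/κ = (1 − 0.85062)/0.2864 = 0.52159
z = sin θ / κ = 0.52579/0.2864 = 1.83585
x = ρ cos φ = 0.52159 × cos(87.36°) = 0.02402
y = ρ sin φ = 0.52159 × sin(87.36°) = 0.52104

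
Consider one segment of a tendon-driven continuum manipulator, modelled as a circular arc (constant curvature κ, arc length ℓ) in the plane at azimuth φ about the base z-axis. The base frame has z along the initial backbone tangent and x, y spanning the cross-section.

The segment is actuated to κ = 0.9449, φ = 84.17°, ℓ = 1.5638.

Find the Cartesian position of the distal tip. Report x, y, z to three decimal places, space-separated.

θ = κ·ℓ = 0.9449 × 1.5638 = 1.47763 rad
ρ = (1 − cos θ)/κ = (1 − 0.09303)/0.9449 = 0.95986
z = sin θ / κ = 0.99566/0.9449 = 1.05372
x = ρ cos φ = 0.95986 × cos(84.17°) = 0.09750
y = ρ sin φ = 0.95986 × sin(84.17°) = 0.95490

0.098 0.955 1.054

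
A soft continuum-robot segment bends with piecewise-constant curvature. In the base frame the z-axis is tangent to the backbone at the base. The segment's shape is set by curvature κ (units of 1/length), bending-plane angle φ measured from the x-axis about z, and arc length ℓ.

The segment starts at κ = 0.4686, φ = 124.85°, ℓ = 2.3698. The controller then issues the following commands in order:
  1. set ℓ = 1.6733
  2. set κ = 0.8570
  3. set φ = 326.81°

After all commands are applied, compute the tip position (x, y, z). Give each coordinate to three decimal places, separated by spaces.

initial: κ=0.4686, φ=124.85°, ℓ=2.3698
cmd 1: set ℓ=1.6733 → (κ,φ,ℓ)=(0.4686,124.85°,1.6733) → tip=(-0.3561,0.5113,1.5070)
cmd 2: set κ=0.8570 → (κ,φ,ℓ)=(0.8570,124.85°,1.6733) → tip=(-0.5759,0.8270,1.1560)
cmd 3: set φ=326.81° → (κ,φ,ℓ)=(0.8570,326.81°,1.6733) → tip=(0.8434,-0.5517,1.1560)

0.843 -0.552 1.156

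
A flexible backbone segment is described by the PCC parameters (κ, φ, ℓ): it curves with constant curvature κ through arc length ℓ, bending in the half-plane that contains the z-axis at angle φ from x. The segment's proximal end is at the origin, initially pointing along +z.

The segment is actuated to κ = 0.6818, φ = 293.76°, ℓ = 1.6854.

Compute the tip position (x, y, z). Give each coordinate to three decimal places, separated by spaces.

0.349 -0.793 1.338

θ = κ·ℓ = 0.6818 × 1.6854 = 1.14911 rad
ρ = (1 − cos θ)/κ = (1 − 0.40930)/0.6818 = 0.86638
z = sin θ / κ = 0.91240/0.6818 = 1.33822
x = ρ cos φ = 0.86638 × cos(293.76°) = 0.34907
y = ρ sin φ = 0.86638 × sin(293.76°) = -0.79294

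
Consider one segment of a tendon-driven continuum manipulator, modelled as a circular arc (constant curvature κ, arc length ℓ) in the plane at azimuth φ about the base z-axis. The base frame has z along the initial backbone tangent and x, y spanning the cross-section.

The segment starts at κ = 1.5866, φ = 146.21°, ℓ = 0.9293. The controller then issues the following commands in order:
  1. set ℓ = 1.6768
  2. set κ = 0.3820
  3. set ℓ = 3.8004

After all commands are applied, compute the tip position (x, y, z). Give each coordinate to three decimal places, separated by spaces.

-1.917 1.283 2.599

initial: κ=1.5866, φ=146.21°, ℓ=0.9293
cmd 1: set ℓ=1.6768 → (κ,φ,ℓ)=(1.5866,146.21°,1.6768) → tip=(-0.9881,0.6613,0.2917)
cmd 2: set κ=0.3820 → (κ,φ,ℓ)=(0.3820,146.21°,1.6768) → tip=(-0.4313,0.2886,1.5645)
cmd 3: set ℓ=3.8004 → (κ,φ,ℓ)=(0.3820,146.21°,3.8004) → tip=(-1.9172,1.2830,2.5993)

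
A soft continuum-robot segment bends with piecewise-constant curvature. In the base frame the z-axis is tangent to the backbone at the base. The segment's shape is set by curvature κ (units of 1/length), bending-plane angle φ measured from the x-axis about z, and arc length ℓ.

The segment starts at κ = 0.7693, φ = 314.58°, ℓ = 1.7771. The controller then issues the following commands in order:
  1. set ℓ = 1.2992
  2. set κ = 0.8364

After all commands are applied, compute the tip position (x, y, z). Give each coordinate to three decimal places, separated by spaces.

0.449 -0.455 1.058

initial: κ=0.7693, φ=314.58°, ℓ=1.7771
cmd 1: set ℓ=1.2992 → (κ,φ,ℓ)=(0.7693,314.58°,1.2992) → tip=(0.4190,-0.4252,1.0934)
cmd 2: set κ=0.8364 → (κ,φ,ℓ)=(0.8364,314.58°,1.2992) → tip=(0.4486,-0.4552,1.0582)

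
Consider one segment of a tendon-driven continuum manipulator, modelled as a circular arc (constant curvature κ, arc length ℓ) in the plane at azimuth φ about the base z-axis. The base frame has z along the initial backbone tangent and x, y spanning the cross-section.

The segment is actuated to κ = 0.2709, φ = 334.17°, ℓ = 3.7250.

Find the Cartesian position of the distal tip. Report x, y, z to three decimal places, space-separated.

1.553 -0.752 3.124

θ = κ·ℓ = 0.2709 × 3.7250 = 1.00910 rad
ρ = (1 − cos θ)/κ = (1 − 0.53262)/0.2709 = 1.72528
z = sin θ / κ = 0.84635/0.2709 = 3.12423
x = ρ cos φ = 1.72528 × cos(334.17°) = 1.55291
y = ρ sin φ = 1.72528 × sin(334.17°) = -0.75171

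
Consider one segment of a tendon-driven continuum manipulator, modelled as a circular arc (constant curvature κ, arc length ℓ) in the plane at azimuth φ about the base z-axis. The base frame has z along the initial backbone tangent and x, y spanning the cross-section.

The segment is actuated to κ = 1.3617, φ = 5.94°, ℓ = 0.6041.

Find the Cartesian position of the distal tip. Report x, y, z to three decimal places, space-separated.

0.234 0.024 0.538

θ = κ·ℓ = 1.3617 × 0.6041 = 0.82260 rad
ρ = (1 − cos θ)/κ = (1 − 0.68032)/1.3617 = 0.23477
z = sin θ / κ = 0.73292/1.3617 = 0.53824
x = ρ cos φ = 0.23477 × cos(5.94°) = 0.23351
y = ρ sin φ = 0.23477 × sin(5.94°) = 0.02430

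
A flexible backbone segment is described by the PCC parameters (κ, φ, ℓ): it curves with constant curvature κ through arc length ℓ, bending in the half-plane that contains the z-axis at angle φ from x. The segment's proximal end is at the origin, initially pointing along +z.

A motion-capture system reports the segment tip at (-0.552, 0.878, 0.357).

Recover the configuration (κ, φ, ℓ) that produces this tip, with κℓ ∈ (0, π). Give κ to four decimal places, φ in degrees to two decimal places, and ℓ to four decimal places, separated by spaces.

ρ = √(x²+y²) = √(-0.552² + 0.878²) = 1.03711
φ = atan2(y, x) mod 360° = atan2(0.878, -0.552) = 122.1576°
|p|² = ρ² + z² = 1.03711² + 0.357² = 1.20304
κ = 2ρ / |p|² = 2×1.03711 / 1.20304 = 1.72415
θ = 2·atan2(ρ, z) = 2·atan2(1.03711, 0.357) = 2.47855 rad
ℓ = θ/κ = 2.47855/1.72415 = 1.43755

1.7241 122.16 1.4376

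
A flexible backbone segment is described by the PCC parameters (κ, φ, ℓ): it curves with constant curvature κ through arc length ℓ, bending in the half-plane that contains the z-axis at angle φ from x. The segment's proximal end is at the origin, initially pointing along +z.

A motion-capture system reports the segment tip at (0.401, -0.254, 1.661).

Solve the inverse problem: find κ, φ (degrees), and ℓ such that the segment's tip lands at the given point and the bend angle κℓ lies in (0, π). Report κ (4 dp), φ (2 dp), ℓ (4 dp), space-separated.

0.3181 327.65 1.7500

ρ = √(x²+y²) = √(0.401² + -0.254²) = 0.47468
φ = atan2(y, x) mod 360° = atan2(-0.254, 0.401) = 327.6492°
|p|² = ρ² + z² = 0.47468² + 1.661² = 2.98424
κ = 2ρ / |p|² = 2×0.47468 / 2.98424 = 0.31812
θ = 2·atan2(ρ, z) = 2·atan2(0.47468, 1.661) = 0.55672 rad
ℓ = θ/κ = 0.55672/0.31812 = 1.75001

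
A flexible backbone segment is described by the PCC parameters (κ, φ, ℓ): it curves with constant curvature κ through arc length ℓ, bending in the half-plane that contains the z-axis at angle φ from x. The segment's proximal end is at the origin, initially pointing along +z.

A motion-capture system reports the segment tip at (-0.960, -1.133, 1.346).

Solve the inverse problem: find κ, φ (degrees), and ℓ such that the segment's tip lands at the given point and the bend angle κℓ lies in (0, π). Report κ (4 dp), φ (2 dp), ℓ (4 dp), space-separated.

ρ = √(x²+y²) = √(-0.960² + -1.133²) = 1.48502
φ = atan2(y, x) mod 360° = atan2(-1.133, -0.960) = 229.7251°
|p|² = ρ² + z² = 1.48502² + 1.346² = 4.01701
κ = 2ρ / |p|² = 2×1.48502 / 4.01701 = 0.73937
θ = 2·atan2(ρ, z) = 2·atan2(1.48502, 1.346) = 1.66893 rad
ℓ = θ/κ = 1.66893/0.73937 = 2.25724

0.7394 229.73 2.2572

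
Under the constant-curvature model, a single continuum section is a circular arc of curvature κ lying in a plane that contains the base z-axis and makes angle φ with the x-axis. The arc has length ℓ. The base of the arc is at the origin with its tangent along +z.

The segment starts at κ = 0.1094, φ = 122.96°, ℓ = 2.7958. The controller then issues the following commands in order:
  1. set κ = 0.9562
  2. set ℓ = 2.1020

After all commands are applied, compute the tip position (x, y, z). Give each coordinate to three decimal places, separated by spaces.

-0.811 1.251 0.947

initial: κ=0.1094, φ=122.96°, ℓ=2.7958
cmd 1: set κ=0.9562 → (κ,φ,ℓ)=(0.9562,122.96°,2.7958) → tip=(-1.0767,1.6605,0.4720)
cmd 2: set ℓ=2.1020 → (κ,φ,ℓ)=(0.9562,122.96°,2.1020) → tip=(-0.8109,1.2506,0.9466)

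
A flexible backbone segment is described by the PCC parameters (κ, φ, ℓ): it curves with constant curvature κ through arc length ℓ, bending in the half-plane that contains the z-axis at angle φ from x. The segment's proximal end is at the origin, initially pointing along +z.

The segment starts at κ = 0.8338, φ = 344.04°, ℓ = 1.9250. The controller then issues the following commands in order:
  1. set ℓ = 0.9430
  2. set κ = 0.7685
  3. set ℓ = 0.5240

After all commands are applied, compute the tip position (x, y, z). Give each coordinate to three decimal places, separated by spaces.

initial: κ=0.8338, φ=344.04°, ℓ=1.9250
cmd 1: set ℓ=0.9430 → (κ,φ,ℓ)=(0.8338,344.04°,0.9430) → tip=(0.3384,-0.0968,0.8488)
cmd 2: set κ=0.7685 → (κ,φ,ℓ)=(0.7685,344.04°,0.9430) → tip=(0.3144,-0.0899,0.8626)
cmd 3: set ℓ=0.5240 → (κ,φ,ℓ)=(0.7685,344.04°,0.5240) → tip=(0.1001,-0.0286,0.5100)

0.100 -0.029 0.510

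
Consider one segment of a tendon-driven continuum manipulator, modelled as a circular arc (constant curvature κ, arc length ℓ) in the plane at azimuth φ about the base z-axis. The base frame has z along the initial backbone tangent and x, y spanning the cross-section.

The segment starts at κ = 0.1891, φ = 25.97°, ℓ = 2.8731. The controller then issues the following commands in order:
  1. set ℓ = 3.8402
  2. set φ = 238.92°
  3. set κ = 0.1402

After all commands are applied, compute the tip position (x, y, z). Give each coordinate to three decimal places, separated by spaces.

initial: κ=0.1891, φ=25.97°, ℓ=2.8731
cmd 1: set ℓ=3.8402 → (κ,φ,ℓ)=(0.1891,25.97°,3.8402) → tip=(1.1994,0.5842,3.5115)
cmd 2: set φ=238.92° → (κ,φ,ℓ)=(0.1891,238.92°,3.8402) → tip=(-0.6887,-1.1426,3.5115)
cmd 3: set κ=0.1402 → (κ,φ,ℓ)=(0.1402,238.92°,3.8402) → tip=(-0.5209,-0.8642,3.6573)

-0.521 -0.864 3.657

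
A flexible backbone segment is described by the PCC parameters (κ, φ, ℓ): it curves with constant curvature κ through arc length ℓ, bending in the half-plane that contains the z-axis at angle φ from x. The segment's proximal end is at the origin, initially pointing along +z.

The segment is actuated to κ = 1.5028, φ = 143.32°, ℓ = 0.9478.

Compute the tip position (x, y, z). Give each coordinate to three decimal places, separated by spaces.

-0.456 0.339 0.658

θ = κ·ℓ = 1.5028 × 0.9478 = 1.42435 rad
ρ = (1 − cos θ)/κ = (1 − 0.14592)/1.5028 = 0.56833
z = sin θ / κ = 0.98930/1.5028 = 0.65830
x = ρ cos φ = 0.56833 × cos(143.32°) = -0.45579
y = ρ sin φ = 0.56833 × sin(143.32°) = 0.33949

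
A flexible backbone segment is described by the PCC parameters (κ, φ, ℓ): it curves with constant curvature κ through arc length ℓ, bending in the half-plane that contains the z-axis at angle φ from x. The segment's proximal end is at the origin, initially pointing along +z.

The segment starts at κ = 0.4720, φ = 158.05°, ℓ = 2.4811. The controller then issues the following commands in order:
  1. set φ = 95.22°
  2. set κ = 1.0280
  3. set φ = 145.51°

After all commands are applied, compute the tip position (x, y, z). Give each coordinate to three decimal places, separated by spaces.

initial: κ=0.4720, φ=158.05°, ℓ=2.4811
cmd 1: set φ=95.22° → (κ,φ,ℓ)=(0.4720,95.22°,2.4811) → tip=(-0.1177,1.2888,1.9516)
cmd 2: set κ=1.0280 → (κ,φ,ℓ)=(1.0280,95.22°,2.4811) → tip=(-0.1620,1.7731,0.5420)
cmd 3: set φ=145.51° → (κ,φ,ℓ)=(1.0280,145.51°,2.4811) → tip=(-1.4675,1.0082,0.5420)

-1.468 1.008 0.542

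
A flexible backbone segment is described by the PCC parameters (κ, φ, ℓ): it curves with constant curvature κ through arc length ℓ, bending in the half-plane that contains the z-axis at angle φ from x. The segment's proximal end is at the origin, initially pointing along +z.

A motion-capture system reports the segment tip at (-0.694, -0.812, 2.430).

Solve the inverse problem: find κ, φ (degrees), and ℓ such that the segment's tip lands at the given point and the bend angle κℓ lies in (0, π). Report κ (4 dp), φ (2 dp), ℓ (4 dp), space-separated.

0.3032 229.48 2.7318

ρ = √(x²+y²) = √(-0.694² + -0.812²) = 1.06817
φ = atan2(y, x) mod 360° = atan2(-0.812, -0.694) = 229.4802°
|p|² = ρ² + z² = 1.06817² + 2.430² = 7.04588
κ = 2ρ / |p|² = 2×1.06817 / 7.04588 = 0.30320
θ = 2·atan2(ρ, z) = 2·atan2(1.06817, 2.430) = 0.82830 rad
ℓ = θ/κ = 0.82830/0.30320 = 2.73184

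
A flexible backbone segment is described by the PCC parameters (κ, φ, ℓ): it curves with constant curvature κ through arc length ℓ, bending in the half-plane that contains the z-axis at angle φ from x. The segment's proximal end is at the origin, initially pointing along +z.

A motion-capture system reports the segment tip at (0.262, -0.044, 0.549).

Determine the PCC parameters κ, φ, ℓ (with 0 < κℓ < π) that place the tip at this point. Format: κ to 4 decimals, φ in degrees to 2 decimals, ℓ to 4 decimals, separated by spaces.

ρ = √(x²+y²) = √(0.262² + -0.044²) = 0.26567
φ = atan2(y, x) mod 360° = atan2(-0.044, 0.262) = 350.4668°
|p|² = ρ² + z² = 0.26567² + 0.549² = 0.37198
κ = 2ρ / |p|² = 2×0.26567 / 0.37198 = 1.42840
θ = 2·atan2(ρ, z) = 2·atan2(0.26567, 0.549) = 0.90139 rad
ℓ = θ/κ = 0.90139/1.42840 = 0.63105

1.4284 350.47 0.6311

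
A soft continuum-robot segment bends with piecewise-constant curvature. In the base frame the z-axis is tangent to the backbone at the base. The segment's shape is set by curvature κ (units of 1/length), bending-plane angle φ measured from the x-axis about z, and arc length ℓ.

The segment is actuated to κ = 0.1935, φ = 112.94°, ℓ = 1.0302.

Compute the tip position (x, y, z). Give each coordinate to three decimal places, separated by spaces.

-0.040 0.094 1.023

θ = κ·ℓ = 0.1935 × 1.0302 = 0.19934 rad
ρ = (1 − cos θ)/κ = (1 − 0.98020)/0.1935 = 0.10234
z = sin θ / κ = 0.19803/0.1935 = 1.02339
x = ρ cos φ = 0.10234 × cos(112.94°) = -0.03989
y = ρ sin φ = 0.10234 × sin(112.94°) = 0.09425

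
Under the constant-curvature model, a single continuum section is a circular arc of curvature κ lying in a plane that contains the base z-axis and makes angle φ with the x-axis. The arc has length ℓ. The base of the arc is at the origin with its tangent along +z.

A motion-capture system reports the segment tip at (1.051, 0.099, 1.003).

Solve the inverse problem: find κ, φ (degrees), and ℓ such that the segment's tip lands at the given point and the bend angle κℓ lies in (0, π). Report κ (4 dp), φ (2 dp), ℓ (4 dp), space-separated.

ρ = √(x²+y²) = √(1.051² + 0.099²) = 1.05565
φ = atan2(y, x) mod 360° = atan2(0.099, 1.051) = 5.3812°
|p|² = ρ² + z² = 1.05565² + 1.003² = 2.12041
κ = 2ρ / |p|² = 2×1.05565 / 2.12041 = 0.99571
θ = 2·atan2(ρ, z) = 2·atan2(1.05565, 1.003) = 1.62194 rad
ℓ = θ/κ = 1.62194/0.99571 = 1.62893

0.9957 5.38 1.6289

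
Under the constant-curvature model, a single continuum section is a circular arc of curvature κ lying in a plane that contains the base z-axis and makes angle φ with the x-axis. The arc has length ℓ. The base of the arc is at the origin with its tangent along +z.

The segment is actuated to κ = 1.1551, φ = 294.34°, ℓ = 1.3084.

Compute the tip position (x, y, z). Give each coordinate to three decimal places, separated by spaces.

θ = κ·ℓ = 1.1551 × 1.3084 = 1.51133 rad
ρ = (1 − cos θ)/κ = (1 − 0.05943)/1.1551 = 0.81428
z = sin θ / κ = 0.99823/1.1551 = 0.86420
x = ρ cos φ = 0.81428 × cos(294.34°) = 0.33560
y = ρ sin φ = 0.81428 × sin(294.34°) = -0.74190

0.336 -0.742 0.864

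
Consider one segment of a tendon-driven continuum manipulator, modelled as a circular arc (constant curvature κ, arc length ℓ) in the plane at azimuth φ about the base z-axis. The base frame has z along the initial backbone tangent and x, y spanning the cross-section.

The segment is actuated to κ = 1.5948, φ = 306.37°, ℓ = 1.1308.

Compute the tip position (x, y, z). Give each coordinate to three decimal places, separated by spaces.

θ = κ·ℓ = 1.5948 × 1.1308 = 1.80340 rad
ρ = (1 − cos θ)/κ = (1 − -0.23051)/1.5948 = 0.77158
z = sin θ / κ = 0.97307/1.5948 = 0.61015
x = ρ cos φ = 0.77158 × cos(306.37°) = 0.45754
y = ρ sin φ = 0.77158 × sin(306.37°) = -0.62128

0.458 -0.621 0.610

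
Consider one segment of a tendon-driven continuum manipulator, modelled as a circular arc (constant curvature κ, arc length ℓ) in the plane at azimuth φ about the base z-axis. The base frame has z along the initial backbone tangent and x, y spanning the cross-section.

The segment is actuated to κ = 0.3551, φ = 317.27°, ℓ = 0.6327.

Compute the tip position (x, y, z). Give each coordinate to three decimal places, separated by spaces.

θ = κ·ℓ = 0.3551 × 0.6327 = 0.22467 rad
ρ = (1 − cos θ)/κ = (1 − 0.97487)/0.3551 = 0.07078
z = sin θ / κ = 0.22279/0.3551 = 0.62739
x = ρ cos φ = 0.07078 × cos(317.27°) = 0.05199
y = ρ sin φ = 0.07078 × sin(317.27°) = -0.04802

0.052 -0.048 0.627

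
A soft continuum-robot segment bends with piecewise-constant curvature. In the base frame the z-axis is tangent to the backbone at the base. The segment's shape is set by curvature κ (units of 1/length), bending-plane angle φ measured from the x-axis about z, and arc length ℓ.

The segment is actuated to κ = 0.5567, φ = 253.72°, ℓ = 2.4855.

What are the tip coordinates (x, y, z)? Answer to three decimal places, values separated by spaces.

θ = κ·ℓ = 0.5567 × 2.4855 = 1.38368 rad
ρ = (1 − cos θ)/κ = (1 − 0.18603)/0.5567 = 1.46214
z = sin θ / κ = 0.98254/0.5567 = 1.76494
x = ρ cos φ = 1.46214 × cos(253.72°) = -0.40988
y = ρ sin φ = 1.46214 × sin(253.72°) = -1.40351

-0.410 -1.404 1.765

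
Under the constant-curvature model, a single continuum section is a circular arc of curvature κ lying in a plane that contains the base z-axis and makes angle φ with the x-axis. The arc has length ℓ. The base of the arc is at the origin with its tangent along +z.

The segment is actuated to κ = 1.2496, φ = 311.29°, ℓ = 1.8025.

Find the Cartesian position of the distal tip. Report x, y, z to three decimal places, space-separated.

θ = κ·ℓ = 1.2496 × 1.8025 = 2.25240 rad
ρ = (1 − cos θ)/κ = (1 − -0.63004)/1.2496 = 1.30445
z = sin θ / κ = 0.77656/1.2496 = 0.62145
x = ρ cos φ = 1.30445 × cos(311.29°) = 0.86077
y = ρ sin φ = 1.30445 × sin(311.29°) = -0.98014

0.861 -0.980 0.621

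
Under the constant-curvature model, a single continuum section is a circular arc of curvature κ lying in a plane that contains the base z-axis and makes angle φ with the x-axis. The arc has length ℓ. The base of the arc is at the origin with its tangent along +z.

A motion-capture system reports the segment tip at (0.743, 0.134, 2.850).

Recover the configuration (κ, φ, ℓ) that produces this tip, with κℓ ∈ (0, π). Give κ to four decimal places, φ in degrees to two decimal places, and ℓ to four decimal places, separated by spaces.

0.1737 10.22 2.9815

ρ = √(x²+y²) = √(0.743² + 0.134²) = 0.75499
φ = atan2(y, x) mod 360° = atan2(0.134, 0.743) = 10.2234°
|p|² = ρ² + z² = 0.75499² + 2.850² = 8.69251
κ = 2ρ / |p|² = 2×0.75499 / 8.69251 = 0.17371
θ = 2·atan2(ρ, z) = 2·atan2(0.75499, 2.850) = 0.51792 rad
ℓ = θ/κ = 0.51792/0.17371 = 2.98152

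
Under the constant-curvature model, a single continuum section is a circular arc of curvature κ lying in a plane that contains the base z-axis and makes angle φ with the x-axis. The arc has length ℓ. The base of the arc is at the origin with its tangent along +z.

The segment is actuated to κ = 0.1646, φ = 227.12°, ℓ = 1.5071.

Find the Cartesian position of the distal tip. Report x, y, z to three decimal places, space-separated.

θ = κ·ℓ = 0.1646 × 1.5071 = 0.24807 rad
ρ = (1 − cos θ)/κ = (1 − 0.96939)/0.1646 = 0.18598
z = sin θ / κ = 0.24553/0.1646 = 1.49169
x = ρ cos φ = 0.18598 × cos(227.12°) = -0.12655
y = ρ sin φ = 0.18598 × sin(227.12°) = -0.13628

-0.127 -0.136 1.492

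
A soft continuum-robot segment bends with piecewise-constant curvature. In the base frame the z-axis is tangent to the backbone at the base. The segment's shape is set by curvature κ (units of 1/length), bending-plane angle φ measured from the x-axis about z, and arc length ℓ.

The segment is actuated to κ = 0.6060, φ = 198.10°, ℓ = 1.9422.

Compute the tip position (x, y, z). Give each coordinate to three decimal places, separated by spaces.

-0.967 -0.316 1.524

θ = κ·ℓ = 0.6060 × 1.9422 = 1.17697 rad
ρ = (1 − cos θ)/κ = (1 − 0.38372)/0.6060 = 1.01696
z = sin θ / κ = 0.92345/0.6060 = 1.52384
x = ρ cos φ = 1.01696 × cos(198.10°) = -0.96664
y = ρ sin φ = 1.01696 × sin(198.10°) = -0.31595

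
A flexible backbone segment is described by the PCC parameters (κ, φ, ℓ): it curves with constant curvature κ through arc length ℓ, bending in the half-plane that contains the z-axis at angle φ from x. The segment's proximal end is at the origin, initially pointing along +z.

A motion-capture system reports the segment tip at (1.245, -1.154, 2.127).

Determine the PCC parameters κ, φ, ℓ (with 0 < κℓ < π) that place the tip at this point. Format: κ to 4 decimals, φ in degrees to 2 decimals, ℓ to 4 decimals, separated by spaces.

0.4584 317.17 2.9386

ρ = √(x²+y²) = √(1.245² + -1.154²) = 1.69757
φ = atan2(y, x) mod 360° = atan2(-1.154, 1.245) = 317.1723°
|p|² = ρ² + z² = 1.69757² + 2.127² = 7.40587
κ = 2ρ / |p|² = 2×1.69757 / 7.40587 = 0.45844
θ = 2·atan2(ρ, z) = 2·atan2(1.69757, 2.127) = 1.34717 rad
ℓ = θ/κ = 1.34717/0.45844 = 2.93860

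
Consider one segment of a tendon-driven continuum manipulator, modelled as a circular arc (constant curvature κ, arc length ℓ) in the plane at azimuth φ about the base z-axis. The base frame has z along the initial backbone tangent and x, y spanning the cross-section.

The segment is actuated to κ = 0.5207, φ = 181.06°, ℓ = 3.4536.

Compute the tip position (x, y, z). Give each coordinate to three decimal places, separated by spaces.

-2.353 -0.044 1.871

θ = κ·ℓ = 0.5207 × 3.4536 = 1.79829 rad
ρ = (1 − cos θ)/κ = (1 − -0.22554)/0.5207 = 2.35363
z = sin θ / κ = 0.97423/0.5207 = 1.87101
x = ρ cos φ = 2.35363 × cos(181.06°) = -2.35323
y = ρ sin φ = 2.35363 × sin(181.06°) = -0.04354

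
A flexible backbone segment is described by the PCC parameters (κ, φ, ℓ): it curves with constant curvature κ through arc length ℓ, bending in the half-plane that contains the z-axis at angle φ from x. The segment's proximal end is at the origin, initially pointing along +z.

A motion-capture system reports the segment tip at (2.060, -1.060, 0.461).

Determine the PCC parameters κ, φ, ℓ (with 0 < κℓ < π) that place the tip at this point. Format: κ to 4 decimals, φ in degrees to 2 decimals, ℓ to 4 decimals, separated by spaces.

0.8304 332.77 3.3101

ρ = √(x²+y²) = √(2.060² + -1.060²) = 2.31672
φ = atan2(y, x) mod 360° = atan2(-1.060, 2.060) = 332.7713°
|p|² = ρ² + z² = 2.31672² + 0.461² = 5.57972
κ = 2ρ / |p|² = 2×2.31672 / 5.57972 = 0.83041
θ = 2·atan2(ρ, z) = 2·atan2(2.31672, 0.461) = 2.74875 rad
ℓ = θ/κ = 2.74875/0.83041 = 3.31012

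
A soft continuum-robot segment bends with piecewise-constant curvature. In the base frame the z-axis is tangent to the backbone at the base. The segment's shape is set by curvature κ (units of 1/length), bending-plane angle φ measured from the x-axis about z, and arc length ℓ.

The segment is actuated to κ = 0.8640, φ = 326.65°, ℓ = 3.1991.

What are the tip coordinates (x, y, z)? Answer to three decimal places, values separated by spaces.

θ = κ·ℓ = 0.8640 × 3.1991 = 2.76402 rad
ρ = (1 − cos θ)/κ = (1 − -0.92956)/0.8640 = 2.23329
z = sin θ / κ = 0.36866/0.8640 = 0.42669
x = ρ cos φ = 2.23329 × cos(326.65°) = 1.86553
y = ρ sin φ = 2.23329 × sin(326.65°) = -1.22776

1.866 -1.228 0.427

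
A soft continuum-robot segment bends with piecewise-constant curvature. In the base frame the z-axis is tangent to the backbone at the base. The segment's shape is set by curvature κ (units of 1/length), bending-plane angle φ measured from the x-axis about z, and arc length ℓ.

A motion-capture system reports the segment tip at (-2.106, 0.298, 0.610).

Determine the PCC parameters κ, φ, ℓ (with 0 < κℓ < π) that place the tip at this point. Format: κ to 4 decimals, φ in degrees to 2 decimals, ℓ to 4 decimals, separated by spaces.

ρ = √(x²+y²) = √(-2.106² + 0.298²) = 2.12698
φ = atan2(y, x) mod 360° = atan2(0.298, -2.106) = 171.9461°
|p|² = ρ² + z² = 2.12698² + 0.610² = 4.89614
κ = 2ρ / |p|² = 2×2.12698 / 4.89614 = 0.86884
θ = 2·atan2(ρ, z) = 2·atan2(2.12698, 0.610) = 2.58300 rad
ℓ = θ/κ = 2.58300/0.86884 = 2.97293

0.8688 171.95 2.9729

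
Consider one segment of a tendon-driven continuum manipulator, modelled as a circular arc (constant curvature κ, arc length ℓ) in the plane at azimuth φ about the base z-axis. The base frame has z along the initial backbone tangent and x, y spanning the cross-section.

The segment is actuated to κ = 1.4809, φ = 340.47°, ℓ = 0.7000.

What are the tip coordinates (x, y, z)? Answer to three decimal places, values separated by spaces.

0.312 -0.111 0.581

θ = κ·ℓ = 1.4809 × 0.7000 = 1.03663 rad
ρ = (1 − cos θ)/κ = (1 − 0.50912)/1.4809 = 0.33147
z = sin θ / κ = 0.86069/1.4809 = 0.58120
x = ρ cos φ = 0.33147 × cos(340.47°) = 0.31240
y = ρ sin φ = 0.33147 × sin(340.47°) = -0.11081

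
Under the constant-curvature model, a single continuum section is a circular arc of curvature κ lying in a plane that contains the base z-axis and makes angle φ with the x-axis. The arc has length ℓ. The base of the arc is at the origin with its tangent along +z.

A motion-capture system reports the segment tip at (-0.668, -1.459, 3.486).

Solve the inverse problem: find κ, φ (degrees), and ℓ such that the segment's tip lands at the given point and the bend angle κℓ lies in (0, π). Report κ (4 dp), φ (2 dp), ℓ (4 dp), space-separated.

0.2179 245.40 3.9593

ρ = √(x²+y²) = √(-0.668² + -1.459²) = 1.60465
φ = atan2(y, x) mod 360° = atan2(-1.459, -0.668) = 245.3994°
|p|² = ρ² + z² = 1.60465² + 3.486² = 14.72710
κ = 2ρ / |p|² = 2×1.60465 / 14.72710 = 0.21792
θ = 2·atan2(ρ, z) = 2·atan2(1.60465, 3.486) = 0.86279 rad
ℓ = θ/κ = 0.86279/0.21792 = 3.95926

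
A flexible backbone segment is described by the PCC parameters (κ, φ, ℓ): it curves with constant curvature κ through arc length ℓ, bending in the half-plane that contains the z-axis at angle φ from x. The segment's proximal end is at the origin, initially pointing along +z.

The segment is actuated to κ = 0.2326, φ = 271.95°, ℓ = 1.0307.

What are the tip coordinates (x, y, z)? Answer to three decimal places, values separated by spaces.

θ = κ·ℓ = 0.2326 × 1.0307 = 0.23974 rad
ρ = (1 − cos θ)/κ = (1 − 0.97140)/0.2326 = 0.12296
z = sin θ / κ = 0.23745/0.2326 = 1.02085
x = ρ cos φ = 0.12296 × cos(271.95°) = 0.00418
y = ρ sin φ = 0.12296 × sin(271.95°) = -0.12289

0.004 -0.123 1.021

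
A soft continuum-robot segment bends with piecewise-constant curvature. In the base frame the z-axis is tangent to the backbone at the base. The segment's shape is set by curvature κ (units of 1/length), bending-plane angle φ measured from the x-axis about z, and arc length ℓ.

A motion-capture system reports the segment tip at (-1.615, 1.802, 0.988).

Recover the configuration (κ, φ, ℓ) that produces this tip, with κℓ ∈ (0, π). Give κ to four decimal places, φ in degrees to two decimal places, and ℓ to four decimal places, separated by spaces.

0.7084 131.87 3.3403

ρ = √(x²+y²) = √(-1.615² + 1.802²) = 2.41980
φ = atan2(y, x) mod 360° = atan2(1.802, -1.615) = 131.8675°
|p|² = ρ² + z² = 2.41980² + 0.988² = 6.83157
κ = 2ρ / |p|² = 2×2.41980 / 6.83157 = 0.70842
θ = 2·atan2(ρ, z) = 2·atan2(2.41980, 0.988) = 2.36631 rad
ℓ = θ/κ = 2.36631/0.70842 = 3.34029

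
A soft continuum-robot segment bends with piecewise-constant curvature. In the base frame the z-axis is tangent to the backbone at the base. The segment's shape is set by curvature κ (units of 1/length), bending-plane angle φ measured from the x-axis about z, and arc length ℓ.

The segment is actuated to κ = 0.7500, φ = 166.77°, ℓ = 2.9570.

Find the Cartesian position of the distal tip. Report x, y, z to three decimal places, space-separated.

θ = κ·ℓ = 0.7500 × 2.9570 = 2.21775 rad
ρ = (1 − cos θ)/κ = (1 − -0.60276)/0.7500 = 2.13701
z = sin θ / κ = 0.79792/0.7500 = 1.06390
x = ρ cos φ = 2.13701 × cos(166.77°) = -2.08029
y = ρ sin φ = 2.13701 × sin(166.77°) = 0.48908

-2.080 0.489 1.064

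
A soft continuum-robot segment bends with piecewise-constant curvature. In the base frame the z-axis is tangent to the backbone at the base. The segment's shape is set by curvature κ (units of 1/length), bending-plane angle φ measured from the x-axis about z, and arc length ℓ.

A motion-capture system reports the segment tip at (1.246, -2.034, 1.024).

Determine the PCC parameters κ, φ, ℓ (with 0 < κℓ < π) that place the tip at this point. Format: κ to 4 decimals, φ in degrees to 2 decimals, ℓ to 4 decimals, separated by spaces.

0.7080 301.49 3.2918

ρ = √(x²+y²) = √(1.246² + -2.034²) = 2.38530
φ = atan2(y, x) mod 360° = atan2(-2.034, 1.246) = 301.4911°
|p|² = ρ² + z² = 2.38530² + 1.024² = 6.73825
κ = 2ρ / |p|² = 2×2.38530 / 6.73825 = 0.70799
θ = 2·atan2(ρ, z) = 2·atan2(2.38530, 1.024) = 2.33059 rad
ℓ = θ/κ = 2.33059/0.70799 = 3.29184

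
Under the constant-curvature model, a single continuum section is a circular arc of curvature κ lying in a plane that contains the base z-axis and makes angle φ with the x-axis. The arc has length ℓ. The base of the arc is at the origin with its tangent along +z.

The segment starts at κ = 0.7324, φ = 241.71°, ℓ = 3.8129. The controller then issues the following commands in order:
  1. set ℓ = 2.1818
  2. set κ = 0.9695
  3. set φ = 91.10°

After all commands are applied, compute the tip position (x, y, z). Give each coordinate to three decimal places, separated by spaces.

initial: κ=0.7324, φ=241.71°, ℓ=3.8129
cmd 1: set ℓ=2.1818 → (κ,φ,ℓ)=(0.7324,241.71°,2.1818) → tip=(-0.6647,-1.2349,1.3649)
cmd 2: set κ=0.9695 → (κ,φ,ℓ)=(0.9695,241.71°,2.1818) → tip=(-0.7420,-1.3787,0.8823)
cmd 3: set φ=91.10° → (κ,φ,ℓ)=(0.9695,91.10°,2.1818) → tip=(-0.0301,1.5654,0.8823)

-0.030 1.565 0.882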